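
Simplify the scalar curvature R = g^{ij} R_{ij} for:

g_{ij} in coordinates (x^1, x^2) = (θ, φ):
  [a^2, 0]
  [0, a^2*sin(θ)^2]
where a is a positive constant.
Non-zero Christoffel symbols (Γ^k_{ij} = Γ^k_{ji}):
Γ^θ_{φ φ} = -sin(2*θ)/2
Γ^φ_{θ φ} = 1/tan(θ)
Ricci tensor (R_{ij} = R^k_{ikj}): R_{θθ} = 1, R_{θφ} = 0, R_{φφ} = sin(θ)^2
Inverse metric: g^{θθ} = 1/a^2, g^{φφ} = 1/(a^2*sin(θ)^2)
R = g^{ij} R_{ij} = (1/a^2)(1) + (1/(a^2*sin(θ)^2))(sin(θ)^2) = 2/a^2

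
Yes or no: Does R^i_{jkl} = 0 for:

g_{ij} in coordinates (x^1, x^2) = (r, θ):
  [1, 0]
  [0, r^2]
Non-zero Christoffel symbols:
Γ^r_{θ θ} = -r
Γ^θ_{r θ} = 1/r
Ricci tensor: R_{rr} = 0, R_{rθ} = 0, R_{θθ} = 0
All R_{ij} vanish; in 2 dimensions the Riemann tensor is fully determined by the Ricci tensor, so R^i_{jkl} = 0: the metric is flat (curvilinear coordinates on flat space).
Yes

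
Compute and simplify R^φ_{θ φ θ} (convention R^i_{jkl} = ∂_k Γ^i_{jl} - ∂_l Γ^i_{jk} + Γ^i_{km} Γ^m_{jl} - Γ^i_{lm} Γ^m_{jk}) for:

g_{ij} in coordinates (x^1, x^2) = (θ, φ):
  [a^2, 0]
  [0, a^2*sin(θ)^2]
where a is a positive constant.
Non-zero Christoffel symbols (Γ^k_{ij} = Γ^k_{ji}):
Γ^θ_{φ φ} = -sin(2*θ)/2
Γ^φ_{θ φ} = 1/tan(θ)
R^φ_{θ φ θ} = ∂_φ Γ^φ_{θ θ} - ∂_θ Γ^φ_{θ φ} + Γ^φ_{φ m} Γ^m_{θ θ} - Γ^φ_{θ m} Γ^m_{θ φ}
  = (0) - (-1/sin(θ)^2) + (0) - (1/tan(θ)^2) = 1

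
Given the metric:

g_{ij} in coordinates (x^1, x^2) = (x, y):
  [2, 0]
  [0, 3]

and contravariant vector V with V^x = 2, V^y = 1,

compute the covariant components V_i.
V_i = g_{ij} V^j:
V_x = (2)(2) + (0)(1) = 4
V_y = (0)(2) + (3)(1) = 3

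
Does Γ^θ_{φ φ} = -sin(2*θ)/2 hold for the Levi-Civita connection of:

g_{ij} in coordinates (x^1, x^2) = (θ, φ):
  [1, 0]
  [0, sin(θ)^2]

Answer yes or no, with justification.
Γ^θ_{φ φ} = (1/2) g^{θθ} (∂_φ g_{θφ} + ∂_φ g_{θφ} - ∂_θ g_{φφ}) = (1/2)(1)((0) + (0) - (sin(2*θ))) = -sin(2*θ)/2
This equals the proposed value -sin(2*θ)/2.
Yes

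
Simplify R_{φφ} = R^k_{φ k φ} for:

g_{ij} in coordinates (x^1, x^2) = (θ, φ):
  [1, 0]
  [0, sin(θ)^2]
Non-zero Christoffel symbols (Γ^k_{ij} = Γ^k_{ji}):
Γ^θ_{φ φ} = -sin(2*θ)/2
Γ^φ_{θ φ} = 1/tan(θ)
R^θ_{φ θ φ} = ∂_θ Γ^θ_{φ φ} - ∂_φ Γ^θ_{φ θ} + Γ^θ_{θ m} Γ^m_{φ φ} - Γ^θ_{φ m} Γ^m_{φ θ}
  = (-cos(2*θ)) - (0) + (0) - (-cos(θ)^2) = sin(θ)^2
R^φ_{φ φ φ} = 0 (a repeated index in an antisymmetric pair)
R_{φφ} = R^θ_{φ θ φ} + R^φ_{φ φ φ} = (sin(θ)^2) + (0) = sin(θ)^2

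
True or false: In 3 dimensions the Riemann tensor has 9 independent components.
n^2(n^2-1)/12 = 9·8/12 = 6 independent components for n = 3.
False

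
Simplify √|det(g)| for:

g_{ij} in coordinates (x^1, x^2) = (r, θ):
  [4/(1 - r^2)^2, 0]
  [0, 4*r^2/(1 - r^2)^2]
det(g) = 16*r^2/(1 - r^2)^4
√|det(g)| = 4*r/(r^2 - 1)^2
Volume element: dV = 4*r/(r^2 - 1)^2 dr dθ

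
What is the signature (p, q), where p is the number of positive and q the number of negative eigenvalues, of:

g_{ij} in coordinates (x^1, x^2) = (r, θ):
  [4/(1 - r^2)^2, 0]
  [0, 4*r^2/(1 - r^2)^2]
The metric is diagonal, so its eigenvalues are the diagonal entries: 4/(1 - r^2)^2, 4*r^2/(1 - r^2)^2 (at a generic point, where coordinate-dependent entries are positive).
2 positive, 0 negative.
(2, 0) - Riemannian (positive definite)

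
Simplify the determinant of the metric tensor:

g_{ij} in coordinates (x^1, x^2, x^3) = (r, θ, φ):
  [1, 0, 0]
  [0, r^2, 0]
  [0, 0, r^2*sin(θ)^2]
Diagonal metric: det(g) = g_{11}·g_{22}·g_{33}
= (1)·(r^2)·(r^2*sin(θ)^2)
det(g) = r^4*sin(θ)^2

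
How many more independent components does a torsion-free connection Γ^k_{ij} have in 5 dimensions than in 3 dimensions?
Independent components in n dimensions: n × n(n+1)/2 = n^2(n+1)/2.
5D: 5 × 15 = 75
3D: 3 × 6 = 18
Difference = 75 - 18 = 57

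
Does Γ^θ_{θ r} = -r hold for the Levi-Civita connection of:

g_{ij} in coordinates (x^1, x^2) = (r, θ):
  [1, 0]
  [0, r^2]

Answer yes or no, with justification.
Γ^θ_{θ r} = (1/2) g^{θθ} (∂_θ g_{θr} + ∂_r g_{θθ} - ∂_θ g_{θr}) = (1/2)(1/r^2)((0) + (2*r) - (0)) = 1/r
This differs from the proposed value -r.
No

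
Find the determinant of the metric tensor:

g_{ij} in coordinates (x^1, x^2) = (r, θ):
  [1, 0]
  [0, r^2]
For a 2×2 metric: det(g) = g_{11}·g_{22} - g_{12}·g_{21}
= (1)·(r^2) - (0)·(0)
= r^2 - 0
det(g) = r^2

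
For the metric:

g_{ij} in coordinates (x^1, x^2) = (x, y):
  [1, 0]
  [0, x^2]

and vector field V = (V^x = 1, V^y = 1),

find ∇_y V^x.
Non-zero Christoffel symbols:
Γ^x_{y y} = -x
Γ^y_{x y} = 1/x
∇_y V^x = ∂_y V^x + Γ^x_{y j} V^j
  = (0) + (0)(1) + (-x)(1)
  = -x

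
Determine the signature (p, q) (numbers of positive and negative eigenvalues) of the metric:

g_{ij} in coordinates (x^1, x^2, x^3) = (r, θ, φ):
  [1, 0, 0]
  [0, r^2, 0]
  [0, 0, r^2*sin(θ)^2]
The metric is diagonal, so its eigenvalues are the diagonal entries: 1, r^2, r^2*sin(θ)^2 (at a generic point, where coordinate-dependent entries are positive).
3 positive, 0 negative.
(3, 0) - Riemannian (positive definite)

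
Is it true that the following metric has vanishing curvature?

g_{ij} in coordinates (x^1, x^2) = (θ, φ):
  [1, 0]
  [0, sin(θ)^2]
Non-zero Christoffel symbols:
Γ^θ_{φ φ} = -sin(2*θ)/2
Γ^φ_{θ φ} = 1/tan(θ)
Ricci tensor: R_{θθ} = 1, R_{θφ} = 0, R_{φφ} = sin(θ)^2
The Ricci tensor is non-zero, so the Riemann tensor is non-zero: not flat.
No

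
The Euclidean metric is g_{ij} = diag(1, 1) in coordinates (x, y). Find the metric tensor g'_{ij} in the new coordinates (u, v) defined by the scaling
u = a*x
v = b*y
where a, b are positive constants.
Invert the transformation: x = u/a, y = v/b
g'_{ij} = (∂x^k/∂x'^i)(∂x^l/∂x'^j) g_{kl}; with g_{kl} = δ_{kl} this is Σ_k (∂x^k/∂x'^i)(∂x^k/∂x'^j).
Jacobian: ∂x/∂u = 1/a, ∂x/∂v = 0, ∂y/∂u = 0, ∂y/∂v = 1/b
g'_{uu} = (1/a)(1/a) + (0)(0) = 1/a^2
g'_{uv} = (1/a)(0) + (0)(1/b) = 0
g'_{vv} = (0)(0) + (1/b)(1/b) = 1/b^2
g'_{ij} = diag(1/a^2, 1/b^2)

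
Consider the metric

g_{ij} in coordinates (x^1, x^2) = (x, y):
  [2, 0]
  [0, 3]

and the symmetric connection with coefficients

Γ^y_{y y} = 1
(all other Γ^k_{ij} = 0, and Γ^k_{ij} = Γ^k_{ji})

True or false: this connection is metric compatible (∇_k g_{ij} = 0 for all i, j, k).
Using ∇_k g_{ij} = ∂_k g_{ij} - Γ^m_{ki} g_{mj} - Γ^m_{kj} g_{im}:
∇_y g_{yy} = (0) - (3) - (3) = -6 ≠ 0
So the connection is not metric compatible (it is not the Levi-Civita connection).
False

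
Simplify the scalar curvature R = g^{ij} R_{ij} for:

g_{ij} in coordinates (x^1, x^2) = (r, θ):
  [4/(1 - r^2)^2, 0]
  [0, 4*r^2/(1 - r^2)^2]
Non-zero Christoffel symbols (Γ^k_{ij} = Γ^k_{ji}):
Γ^r_{r r} = 2*r/(1 - r^2)
Γ^r_{θ θ} = (r^3 + r)/(r^2 - 1)
Γ^θ_{r θ} = (-r^2 - 1)/(r^3 - r)
Ricci tensor (R_{ij} = R^k_{ikj}): R_{rr} = -4/(r^2 - 1)^2, R_{rθ} = 0, R_{θθ} = -4*r^2/(r^2 - 1)^2
Inverse metric: g^{rr} = (1 - r^2)^2/4, g^{θθ} = (1 - r^2)^2/(4*r^2)
R = g^{ij} R_{ij} = ((1 - r^2)^2/4)(-4/(r^2 - 1)^2) + ((1 - r^2)^2/(4*r^2))(-4*r^2/(r^2 - 1)^2) = -2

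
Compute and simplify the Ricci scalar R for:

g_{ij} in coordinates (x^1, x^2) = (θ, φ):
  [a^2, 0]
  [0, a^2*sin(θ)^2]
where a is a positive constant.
Non-zero Christoffel symbols (Γ^k_{ij} = Γ^k_{ji}):
Γ^θ_{φ φ} = -sin(2*θ)/2
Γ^φ_{θ φ} = 1/tan(θ)
Ricci tensor (R_{ij} = R^k_{ikj}): R_{θθ} = 1, R_{θφ} = 0, R_{φφ} = sin(θ)^2
Inverse metric: g^{θθ} = 1/a^2, g^{φφ} = 1/(a^2*sin(θ)^2)
R = g^{ij} R_{ij} = (1/a^2)(1) + (1/(a^2*sin(θ)^2))(sin(θ)^2) = 2/a^2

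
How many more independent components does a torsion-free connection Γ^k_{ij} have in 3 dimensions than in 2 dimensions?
Independent components in n dimensions: n × n(n+1)/2 = n^2(n+1)/2.
3D: 3 × 6 = 18
2D: 2 × 3 = 6
Difference = 18 - 6 = 12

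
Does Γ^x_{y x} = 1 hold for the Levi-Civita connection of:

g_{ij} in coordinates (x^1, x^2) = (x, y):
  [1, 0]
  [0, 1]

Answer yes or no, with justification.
Γ^x_{y x} = (1/2) g^{xx} (∂_y g_{xx} + ∂_x g_{xy} - ∂_x g_{yx}) = (1/2)(1)((0) + (0) - (0)) = 0
This differs from the proposed value 1.
No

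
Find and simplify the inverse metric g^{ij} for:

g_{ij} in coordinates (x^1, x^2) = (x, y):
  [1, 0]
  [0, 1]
The metric is diagonal, so g^{ij} is diagonal with entries 1/g_{ii}: diag(1, 1).
g^{ij}:
  [1, 0]
  [0, 1]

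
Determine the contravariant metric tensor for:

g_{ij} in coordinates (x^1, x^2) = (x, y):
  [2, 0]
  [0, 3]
The metric is diagonal, so g^{ij} is diagonal with entries 1/g_{ii}: diag(1/2, 1/3).
g^{ij}:
  [1/2, 0]
  [0, 1/3]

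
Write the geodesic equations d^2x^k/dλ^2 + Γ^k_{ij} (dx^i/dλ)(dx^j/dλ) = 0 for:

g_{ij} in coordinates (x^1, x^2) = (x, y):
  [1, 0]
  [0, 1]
Geodesic equation: d^2x^k/dλ^2 + Γ^k_{ij} (dx^i/dλ)(dx^j/dλ) = 0.
All Christoffel symbols vanish, so the geodesics are straight lines:
d^2x/dλ^2 = 0
d^2y/dλ^2 = 0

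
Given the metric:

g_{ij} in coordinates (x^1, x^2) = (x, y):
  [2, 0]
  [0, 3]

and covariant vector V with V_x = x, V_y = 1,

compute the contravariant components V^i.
Inverse metric (diagonal): g^{xx} = 1/2, g^{yy} = 1/3
V^i = g^{ij} V_j:
V^x = (1/2)(x) + (0)(1) = x/2
V^y = (0)(x) + (1/3)(1) = 1/3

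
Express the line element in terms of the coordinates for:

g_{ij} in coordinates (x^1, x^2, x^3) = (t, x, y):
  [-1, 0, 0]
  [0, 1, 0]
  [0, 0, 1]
ds^2 = g_{ij} dx^i dx^j; only the non-zero components contribute.
ds^2 = -dt^2 + dx^2 + dy^2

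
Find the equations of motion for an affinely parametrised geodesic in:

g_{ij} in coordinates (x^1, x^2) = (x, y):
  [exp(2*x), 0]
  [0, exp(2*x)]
Geodesic equation: d^2x^k/dλ^2 + Γ^k_{ij} (dx^i/dλ)(dx^j/dλ) = 0.
Non-zero Christoffel symbols:
Γ^x_{x x} = 1
Γ^x_{y y} = -1
Γ^y_{x y} = 1
Substituting (the symmetric pair Γ^k_{ij}, Γ^k_{ji} combines into a factor 2):
d^2x/dλ^2 + (dx/dλ)^2 - (dy/dλ)^2 = 0
d^2y/dλ^2 + 2 (dx/dλ)(dy/dλ) = 0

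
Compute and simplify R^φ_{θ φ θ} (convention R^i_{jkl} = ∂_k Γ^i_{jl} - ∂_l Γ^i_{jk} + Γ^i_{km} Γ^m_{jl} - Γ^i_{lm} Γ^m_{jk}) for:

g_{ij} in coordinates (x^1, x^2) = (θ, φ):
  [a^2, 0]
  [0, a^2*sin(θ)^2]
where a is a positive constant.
Non-zero Christoffel symbols (Γ^k_{ij} = Γ^k_{ji}):
Γ^θ_{φ φ} = -sin(2*θ)/2
Γ^φ_{θ φ} = 1/tan(θ)
R^φ_{θ φ θ} = ∂_φ Γ^φ_{θ θ} - ∂_θ Γ^φ_{θ φ} + Γ^φ_{φ m} Γ^m_{θ θ} - Γ^φ_{θ m} Γ^m_{θ φ}
  = (0) - (-1/sin(θ)^2) + (0) - (1/tan(θ)^2) = 1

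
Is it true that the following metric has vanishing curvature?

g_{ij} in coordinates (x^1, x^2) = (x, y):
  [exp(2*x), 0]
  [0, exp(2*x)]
Non-zero Christoffel symbols:
Γ^x_{x x} = 1
Γ^x_{y y} = -1
Γ^y_{x y} = 1
Ricci tensor: R_{xx} = 0, R_{xy} = 0, R_{yy} = 0
All R_{ij} vanish; in 2 dimensions the Riemann tensor is fully determined by the Ricci tensor, so R^i_{jkl} = 0: the metric is flat (curvilinear coordinates on flat space).
Yes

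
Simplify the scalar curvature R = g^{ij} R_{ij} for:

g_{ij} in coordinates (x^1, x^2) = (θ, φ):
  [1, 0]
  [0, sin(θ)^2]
Non-zero Christoffel symbols (Γ^k_{ij} = Γ^k_{ji}):
Γ^θ_{φ φ} = -sin(2*θ)/2
Γ^φ_{θ φ} = 1/tan(θ)
Ricci tensor (R_{ij} = R^k_{ikj}): R_{θθ} = 1, R_{θφ} = 0, R_{φφ} = sin(θ)^2
Inverse metric: g^{θθ} = 1, g^{φφ} = 1/sin(θ)^2
R = g^{ij} R_{ij} = (1)(1) + (1/sin(θ)^2)(sin(θ)^2) = 2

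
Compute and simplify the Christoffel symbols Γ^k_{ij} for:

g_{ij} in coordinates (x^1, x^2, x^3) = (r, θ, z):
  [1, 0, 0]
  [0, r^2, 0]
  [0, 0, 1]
Using Γ^k_{ij} = (1/2) g^{km} (∂_i g_{mj} + ∂_j g_{mi} - ∂_m g_{ij}); the metric is diagonal, so only the m = k term contributes.
Non-zero symbols (using the symmetry Γ^k_{ij} = Γ^k_{ji}):
Γ^r_{θ θ} = (1/2) g^{rr} (∂_θ g_{rθ} + ∂_θ g_{rθ} - ∂_r g_{θθ}) = (1/2)(1)((0) + (0) - (2*r)) = -r
Γ^θ_{r θ} = (1/2) g^{θθ} (∂_r g_{θθ} + ∂_θ g_{θr} - ∂_θ g_{rθ}) = (1/2)(1/r^2)((2*r) + (0) - (0)) = 1/r
All other Christoffel symbols are zero.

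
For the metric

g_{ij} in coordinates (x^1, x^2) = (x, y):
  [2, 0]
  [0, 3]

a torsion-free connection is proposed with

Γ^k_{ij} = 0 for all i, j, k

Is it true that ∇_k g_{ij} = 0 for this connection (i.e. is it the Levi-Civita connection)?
Using ∇_k g_{ij} = ∂_k g_{ij} - Γ^m_{ki} g_{mj} - Γ^m_{kj} g_{im}:
e.g. ∇_y g_{yy} = (0) - (0) - (0) = 0
Every component ∇_k g_{ij} vanishes: the connection is metric compatible.
Yes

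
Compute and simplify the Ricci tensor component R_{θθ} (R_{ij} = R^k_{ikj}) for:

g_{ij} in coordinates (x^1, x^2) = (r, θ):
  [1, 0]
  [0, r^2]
Non-zero Christoffel symbols (Γ^k_{ij} = Γ^k_{ji}):
Γ^r_{θ θ} = -r
Γ^θ_{r θ} = 1/r
R^r_{θ r θ} = ∂_r Γ^r_{θ θ} - ∂_θ Γ^r_{θ r} + Γ^r_{r m} Γ^m_{θ θ} - Γ^r_{θ m} Γ^m_{θ r}
  = (-1) - (0) + (0) - (-1) = 0
R^θ_{θ θ θ} = 0 (a repeated index in an antisymmetric pair)
R_{θθ} = R^r_{θ r θ} + R^θ_{θ θ θ} = (0) + (0) = 0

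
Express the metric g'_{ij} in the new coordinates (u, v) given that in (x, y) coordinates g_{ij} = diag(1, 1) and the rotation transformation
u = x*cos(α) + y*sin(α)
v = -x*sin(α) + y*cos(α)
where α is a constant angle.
Invert the transformation: x = u*cos(α) - v*sin(α), y = u*sin(α) + v*cos(α)
g'_{ij} = (∂x^k/∂x'^i)(∂x^l/∂x'^j) g_{kl}; with g_{kl} = δ_{kl} this is Σ_k (∂x^k/∂x'^i)(∂x^k/∂x'^j).
Jacobian: ∂x/∂u = cos(α), ∂x/∂v = -sin(α), ∂y/∂u = sin(α), ∂y/∂v = cos(α)
g'_{uu} = (cos(α))(cos(α)) + (sin(α))(sin(α)) = 1
g'_{uv} = (cos(α))(-sin(α)) + (sin(α))(cos(α)) = 0
g'_{vv} = (-sin(α))(-sin(α)) + (cos(α))(cos(α)) = 1
g'_{ij} = diag(1, 1)
The Euclidean metric is invariant under rotations.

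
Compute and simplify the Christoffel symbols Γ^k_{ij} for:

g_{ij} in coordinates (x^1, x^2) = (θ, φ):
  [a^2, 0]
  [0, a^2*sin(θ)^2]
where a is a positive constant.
Using Γ^k_{ij} = (1/2) g^{km} (∂_i g_{mj} + ∂_j g_{mi} - ∂_m g_{ij}); the metric is diagonal, so only the m = k term contributes.
Non-zero symbols (using the symmetry Γ^k_{ij} = Γ^k_{ji}):
Γ^θ_{φ φ} = (1/2) g^{θθ} (∂_φ g_{θφ} + ∂_φ g_{θφ} - ∂_θ g_{φφ}) = (1/2)(1/a^2)((0) + (0) - (a^2*sin(2*θ))) = -sin(2*θ)/2
Γ^φ_{θ φ} = (1/2) g^{φφ} (∂_θ g_{φφ} + ∂_φ g_{φθ} - ∂_φ g_{θφ}) = (1/2)(1/(a^2*sin(θ)^2))((a^2*sin(2*θ)) + (0) - (0)) = 1/tan(θ)
All other Christoffel symbols are zero.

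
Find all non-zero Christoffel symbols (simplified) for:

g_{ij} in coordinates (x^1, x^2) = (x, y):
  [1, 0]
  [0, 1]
Using Γ^k_{ij} = (1/2) g^{km} (∂_i g_{mj} + ∂_j g_{mi} - ∂_m g_{ij}); the metric is diagonal, so only the m = k term contributes.
Every metric component is constant, so all ∂_m g_{ij} = 0 and every Christoffel symbol vanishes.
All Christoffel symbols are zero.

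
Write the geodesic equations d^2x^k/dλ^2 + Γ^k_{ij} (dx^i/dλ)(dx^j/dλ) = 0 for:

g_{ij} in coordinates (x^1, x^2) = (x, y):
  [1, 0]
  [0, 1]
Geodesic equation: d^2x^k/dλ^2 + Γ^k_{ij} (dx^i/dλ)(dx^j/dλ) = 0.
All Christoffel symbols vanish, so the geodesics are straight lines:
d^2x/dλ^2 = 0
d^2y/dλ^2 = 0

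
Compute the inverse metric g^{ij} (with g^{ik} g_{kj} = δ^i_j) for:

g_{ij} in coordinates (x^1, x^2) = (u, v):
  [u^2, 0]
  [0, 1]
The metric is diagonal, so g^{ij} is diagonal with entries 1/g_{ii}: diag(1/(u^2), 1).
g^{ij}:
  [1/u^2, 0]
  [0, 1]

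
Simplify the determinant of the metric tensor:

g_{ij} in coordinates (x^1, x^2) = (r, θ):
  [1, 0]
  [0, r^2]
For a 2×2 metric: det(g) = g_{11}·g_{22} - g_{12}·g_{21}
= (1)·(r^2) - (0)·(0)
= r^2 - 0
det(g) = r^2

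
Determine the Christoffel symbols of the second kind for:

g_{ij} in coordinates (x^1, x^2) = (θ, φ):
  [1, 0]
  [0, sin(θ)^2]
Using Γ^k_{ij} = (1/2) g^{km} (∂_i g_{mj} + ∂_j g_{mi} - ∂_m g_{ij}); the metric is diagonal, so only the m = k term contributes.
Non-zero symbols (using the symmetry Γ^k_{ij} = Γ^k_{ji}):
Γ^θ_{φ φ} = (1/2) g^{θθ} (∂_φ g_{θφ} + ∂_φ g_{θφ} - ∂_θ g_{φφ}) = (1/2)(1)((0) + (0) - (sin(2*θ))) = -sin(2*θ)/2
Γ^φ_{θ φ} = (1/2) g^{φφ} (∂_θ g_{φφ} + ∂_φ g_{φθ} - ∂_φ g_{θφ}) = (1/2)(1/sin(θ)^2)((sin(2*θ)) + (0) - (0)) = 1/tan(θ)
All other Christoffel symbols are zero.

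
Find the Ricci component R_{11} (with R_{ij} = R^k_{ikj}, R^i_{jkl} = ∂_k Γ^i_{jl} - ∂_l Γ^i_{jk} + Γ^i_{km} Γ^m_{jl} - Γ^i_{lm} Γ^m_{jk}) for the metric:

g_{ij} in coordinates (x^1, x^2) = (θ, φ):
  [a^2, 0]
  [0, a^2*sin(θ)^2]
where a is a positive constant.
Non-zero Christoffel symbols (Γ^k_{ij} = Γ^k_{ji}):
Γ^θ_{φ φ} = -sin(2*θ)/2
Γ^φ_{θ φ} = 1/tan(θ)
R^θ_{θ θ θ} = 0 (a repeated index in an antisymmetric pair)
R^φ_{θ φ θ} = ∂_φ Γ^φ_{θ θ} - ∂_θ Γ^φ_{θ φ} + Γ^φ_{φ m} Γ^m_{θ θ} - Γ^φ_{θ m} Γ^m_{θ φ}
  = (0) - (-1/sin(θ)^2) + (0) - (1/tan(θ)^2) = 1
R_{θθ} = R^θ_{θ θ θ} + R^φ_{θ φ θ} = (0) + (1) = 1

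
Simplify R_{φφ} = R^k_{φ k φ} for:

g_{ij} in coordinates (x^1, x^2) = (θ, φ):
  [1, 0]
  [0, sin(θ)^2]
Non-zero Christoffel symbols (Γ^k_{ij} = Γ^k_{ji}):
Γ^θ_{φ φ} = -sin(2*θ)/2
Γ^φ_{θ φ} = 1/tan(θ)
R^θ_{φ θ φ} = ∂_θ Γ^θ_{φ φ} - ∂_φ Γ^θ_{φ θ} + Γ^θ_{θ m} Γ^m_{φ φ} - Γ^θ_{φ m} Γ^m_{φ θ}
  = (-cos(2*θ)) - (0) + (0) - (-cos(θ)^2) = sin(θ)^2
R^φ_{φ φ φ} = 0 (a repeated index in an antisymmetric pair)
R_{φφ} = R^θ_{φ θ φ} + R^φ_{φ φ φ} = (sin(θ)^2) + (0) = sin(θ)^2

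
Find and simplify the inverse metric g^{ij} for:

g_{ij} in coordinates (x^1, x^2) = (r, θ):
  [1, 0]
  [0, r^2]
The metric is diagonal, so g^{ij} is diagonal with entries 1/g_{ii}: diag(1, 1/(r^2)).
g^{ij}:
  [1, 0]
  [0, 1/r^2]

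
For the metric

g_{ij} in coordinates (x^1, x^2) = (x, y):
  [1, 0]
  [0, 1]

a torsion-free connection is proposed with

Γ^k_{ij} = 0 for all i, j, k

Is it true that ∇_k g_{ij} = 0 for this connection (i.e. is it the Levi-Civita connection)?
Using ∇_k g_{ij} = ∂_k g_{ij} - Γ^m_{ki} g_{mj} - Γ^m_{kj} g_{im}:
e.g. ∇_x g_{xy} = (0) - (0) - (0) = 0
Every component ∇_k g_{ij} vanishes: the connection is metric compatible.
Yes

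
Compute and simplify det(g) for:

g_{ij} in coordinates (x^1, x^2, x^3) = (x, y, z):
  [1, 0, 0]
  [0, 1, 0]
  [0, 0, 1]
Diagonal metric: det(g) = g_{11}·g_{22}·g_{33}
= (1)·(1)·(1)
det(g) = 1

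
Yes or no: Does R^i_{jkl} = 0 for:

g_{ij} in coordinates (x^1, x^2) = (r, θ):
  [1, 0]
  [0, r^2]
Non-zero Christoffel symbols:
Γ^r_{θ θ} = -r
Γ^θ_{r θ} = 1/r
Ricci tensor: R_{rr} = 0, R_{rθ} = 0, R_{θθ} = 0
All R_{ij} vanish; in 2 dimensions the Riemann tensor is fully determined by the Ricci tensor, so R^i_{jkl} = 0: the metric is flat (curvilinear coordinates on flat space).
Yes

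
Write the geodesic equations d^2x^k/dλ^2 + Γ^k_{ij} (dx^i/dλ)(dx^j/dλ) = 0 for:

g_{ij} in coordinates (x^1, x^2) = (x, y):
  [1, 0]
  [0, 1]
Geodesic equation: d^2x^k/dλ^2 + Γ^k_{ij} (dx^i/dλ)(dx^j/dλ) = 0.
All Christoffel symbols vanish, so the geodesics are straight lines:
d^2x/dλ^2 = 0
d^2y/dλ^2 = 0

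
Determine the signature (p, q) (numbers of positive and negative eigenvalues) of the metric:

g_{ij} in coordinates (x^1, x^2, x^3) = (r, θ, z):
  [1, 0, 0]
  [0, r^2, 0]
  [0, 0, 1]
The metric is diagonal, so its eigenvalues are the diagonal entries: 1, r^2, 1 (at a generic point, where coordinate-dependent entries are positive).
3 positive, 0 negative.
(3, 0) - Riemannian (positive definite)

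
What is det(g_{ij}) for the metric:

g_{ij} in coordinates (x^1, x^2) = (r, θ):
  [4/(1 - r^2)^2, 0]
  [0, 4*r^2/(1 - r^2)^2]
For a 2×2 metric: det(g) = g_{11}·g_{22} - g_{12}·g_{21}
= (4/(1 - r^2)^2)·(4*r^2/(1 - r^2)^2) - (0)·(0)
= 16*r^2/(1 - r^2)^4 - 0
det(g) = 16*r^2/(1 - r^2)^4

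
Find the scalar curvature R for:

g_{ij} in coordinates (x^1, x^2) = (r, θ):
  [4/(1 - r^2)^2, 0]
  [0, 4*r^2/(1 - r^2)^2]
Non-zero Christoffel symbols (Γ^k_{ij} = Γ^k_{ji}):
Γ^r_{r r} = 2*r/(1 - r^2)
Γ^r_{θ θ} = (r^3 + r)/(r^2 - 1)
Γ^θ_{r θ} = (-r^2 - 1)/(r^3 - r)
Ricci tensor (R_{ij} = R^k_{ikj}): R_{rr} = -4/(r^2 - 1)^2, R_{rθ} = 0, R_{θθ} = -4*r^2/(r^2 - 1)^2
Inverse metric: g^{rr} = (1 - r^2)^2/4, g^{θθ} = (1 - r^2)^2/(4*r^2)
R = g^{ij} R_{ij} = ((1 - r^2)^2/4)(-4/(r^2 - 1)^2) + ((1 - r^2)^2/(4*r^2))(-4*r^2/(r^2 - 1)^2) = -2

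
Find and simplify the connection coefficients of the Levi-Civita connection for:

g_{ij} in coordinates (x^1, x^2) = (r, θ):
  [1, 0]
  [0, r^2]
Using Γ^k_{ij} = (1/2) g^{km} (∂_i g_{mj} + ∂_j g_{mi} - ∂_m g_{ij}); the metric is diagonal, so only the m = k term contributes.
Non-zero symbols (using the symmetry Γ^k_{ij} = Γ^k_{ji}):
Γ^r_{θ θ} = (1/2) g^{rr} (∂_θ g_{rθ} + ∂_θ g_{rθ} - ∂_r g_{θθ}) = (1/2)(1)((0) + (0) - (2*r)) = -r
Γ^θ_{r θ} = (1/2) g^{θθ} (∂_r g_{θθ} + ∂_θ g_{θr} - ∂_θ g_{rθ}) = (1/2)(1/r^2)((2*r) + (0) - (0)) = 1/r
All other Christoffel symbols are zero.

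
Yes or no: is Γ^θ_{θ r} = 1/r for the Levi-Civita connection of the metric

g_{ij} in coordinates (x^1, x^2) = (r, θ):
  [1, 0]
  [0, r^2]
Γ^θ_{θ r} = (1/2) g^{θθ} (∂_θ g_{θr} + ∂_r g_{θθ} - ∂_θ g_{θr}) = (1/2)(1/r^2)((0) + (2*r) - (0)) = 1/r
This equals the proposed value 1/r.
Yes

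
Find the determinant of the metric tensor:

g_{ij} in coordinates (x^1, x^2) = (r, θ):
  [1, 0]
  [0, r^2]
For a 2×2 metric: det(g) = g_{11}·g_{22} - g_{12}·g_{21}
= (1)·(r^2) - (0)·(0)
= r^2 - 0
det(g) = r^2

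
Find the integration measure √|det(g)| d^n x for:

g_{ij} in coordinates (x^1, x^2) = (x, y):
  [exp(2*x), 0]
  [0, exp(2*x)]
det(g) = exp(4*x)
√|det(g)| = exp(2*x)
Volume element: dV = exp(2*x) dx dy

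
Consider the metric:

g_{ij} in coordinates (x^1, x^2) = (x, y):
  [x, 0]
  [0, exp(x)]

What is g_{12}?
With x^1 = x, x^2 = y, g_{12} = g_{xy} is the row-1, column-2 entry of the matrix.
g_{12} = 0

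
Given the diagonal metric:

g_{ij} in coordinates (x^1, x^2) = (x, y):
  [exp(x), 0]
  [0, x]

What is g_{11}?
With x^1 = x, x^2 = y, g_{11} = g_{xx} is the row-1, column-1 entry of the matrix.
g_{11} = exp(x)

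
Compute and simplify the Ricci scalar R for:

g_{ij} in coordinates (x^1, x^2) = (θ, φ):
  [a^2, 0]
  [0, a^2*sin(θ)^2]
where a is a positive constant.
Non-zero Christoffel symbols (Γ^k_{ij} = Γ^k_{ji}):
Γ^θ_{φ φ} = -sin(2*θ)/2
Γ^φ_{θ φ} = 1/tan(θ)
Ricci tensor (R_{ij} = R^k_{ikj}): R_{θθ} = 1, R_{θφ} = 0, R_{φφ} = sin(θ)^2
Inverse metric: g^{θθ} = 1/a^2, g^{φφ} = 1/(a^2*sin(θ)^2)
R = g^{ij} R_{ij} = (1/a^2)(1) + (1/(a^2*sin(θ)^2))(sin(θ)^2) = 2/a^2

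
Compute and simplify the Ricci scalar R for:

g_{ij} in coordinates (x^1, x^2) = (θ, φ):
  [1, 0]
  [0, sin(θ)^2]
Non-zero Christoffel symbols (Γ^k_{ij} = Γ^k_{ji}):
Γ^θ_{φ φ} = -sin(2*θ)/2
Γ^φ_{θ φ} = 1/tan(θ)
Ricci tensor (R_{ij} = R^k_{ikj}): R_{θθ} = 1, R_{θφ} = 0, R_{φφ} = sin(θ)^2
Inverse metric: g^{θθ} = 1, g^{φφ} = 1/sin(θ)^2
R = g^{ij} R_{ij} = (1)(1) + (1/sin(θ)^2)(sin(θ)^2) = 2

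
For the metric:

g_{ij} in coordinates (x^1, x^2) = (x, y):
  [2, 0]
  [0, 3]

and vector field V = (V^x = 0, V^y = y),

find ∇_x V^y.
All Christoffel symbols are zero.
∇_x V^y = ∂_x V^y + Γ^y_{x j} V^j
  = (0) + (0)(0) + (0)(y)
  = 0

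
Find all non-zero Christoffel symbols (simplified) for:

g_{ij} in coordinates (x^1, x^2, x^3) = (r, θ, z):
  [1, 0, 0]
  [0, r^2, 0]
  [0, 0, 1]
Using Γ^k_{ij} = (1/2) g^{km} (∂_i g_{mj} + ∂_j g_{mi} - ∂_m g_{ij}); the metric is diagonal, so only the m = k term contributes.
Non-zero symbols (using the symmetry Γ^k_{ij} = Γ^k_{ji}):
Γ^r_{θ θ} = (1/2) g^{rr} (∂_θ g_{rθ} + ∂_θ g_{rθ} - ∂_r g_{θθ}) = (1/2)(1)((0) + (0) - (2*r)) = -r
Γ^θ_{r θ} = (1/2) g^{θθ} (∂_r g_{θθ} + ∂_θ g_{θr} - ∂_θ g_{rθ}) = (1/2)(1/r^2)((2*r) + (0) - (0)) = 1/r
All other Christoffel symbols are zero.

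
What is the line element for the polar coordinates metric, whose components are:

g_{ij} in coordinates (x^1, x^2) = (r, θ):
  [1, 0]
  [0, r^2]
ds^2 = g_{ij} dx^i dx^j; only the non-zero components contribute.
ds^2 = dr^2 + r^2 dθ^2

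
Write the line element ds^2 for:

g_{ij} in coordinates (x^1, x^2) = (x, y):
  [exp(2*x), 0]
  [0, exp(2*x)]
ds^2 = g_{ij} dx^i dx^j; only the non-zero components contribute.
ds^2 = exp(2*x) dx^2 + exp(2*x) dy^2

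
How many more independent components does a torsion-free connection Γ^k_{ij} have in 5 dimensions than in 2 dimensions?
Independent components in n dimensions: n × n(n+1)/2 = n^2(n+1)/2.
5D: 5 × 15 = 75
2D: 2 × 3 = 6
Difference = 75 - 6 = 69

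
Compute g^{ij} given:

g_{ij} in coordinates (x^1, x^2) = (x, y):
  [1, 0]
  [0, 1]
The metric is diagonal, so g^{ij} is diagonal with entries 1/g_{ii}: diag(1, 1).
g^{ij}:
  [1, 0]
  [0, 1]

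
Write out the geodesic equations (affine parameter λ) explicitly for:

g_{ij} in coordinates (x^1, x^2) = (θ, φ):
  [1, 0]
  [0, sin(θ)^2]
Geodesic equation: d^2x^k/dλ^2 + Γ^k_{ij} (dx^i/dλ)(dx^j/dλ) = 0.
Non-zero Christoffel symbols:
Γ^θ_{φ φ} = -sin(2*θ)/2
Γ^φ_{θ φ} = 1/tan(θ)
Substituting (the symmetric pair Γ^k_{ij}, Γ^k_{ji} combines into a factor 2):
d^2θ/dλ^2 - (sin(2*θ)/2) (dφ/dλ)^2 = 0
d^2φ/dλ^2 + (2/tan(θ)) (dθ/dλ)(dφ/dλ) = 0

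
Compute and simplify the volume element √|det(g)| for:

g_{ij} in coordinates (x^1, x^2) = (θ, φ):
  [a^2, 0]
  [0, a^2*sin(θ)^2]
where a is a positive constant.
det(g) = a^4*sin(θ)^2
√|det(g)| = a^2*sin(θ) (taking 0 < θ < π so that |sin(θ)| = sin(θ))
Volume element: dV = a^2*sin(θ) dθ dφ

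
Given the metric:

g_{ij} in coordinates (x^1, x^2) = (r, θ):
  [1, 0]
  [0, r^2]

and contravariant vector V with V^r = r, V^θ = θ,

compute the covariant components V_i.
V_i = g_{ij} V^j:
V_r = (1)(r) + (0)(θ) = r
V_θ = (0)(r) + (r^2)(θ) = r^2*θ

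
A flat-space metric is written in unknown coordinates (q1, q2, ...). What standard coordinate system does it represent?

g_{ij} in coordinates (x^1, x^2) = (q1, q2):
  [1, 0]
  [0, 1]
All components are constant and the metric is the identity, i.e. orthonormal rectilinear coordinates.
Cartesian (2D) coordinates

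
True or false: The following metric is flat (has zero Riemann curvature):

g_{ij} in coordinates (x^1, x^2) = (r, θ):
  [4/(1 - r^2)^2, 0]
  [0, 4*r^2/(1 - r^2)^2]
Non-zero Christoffel symbols:
Γ^r_{r r} = 2*r/(1 - r^2)
Γ^r_{θ θ} = (r^3 + r)/(r^2 - 1)
Γ^θ_{r θ} = (-r^2 - 1)/(r^3 - r)
Ricci tensor: R_{rr} = -4/(r^2 - 1)^2, R_{rθ} = 0, R_{θθ} = -4*r^2/(r^2 - 1)^2
The Ricci tensor is non-zero, so the Riemann tensor is non-zero: not flat.
False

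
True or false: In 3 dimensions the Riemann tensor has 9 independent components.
n^2(n^2-1)/12 = 9·8/12 = 6 independent components for n = 3.
False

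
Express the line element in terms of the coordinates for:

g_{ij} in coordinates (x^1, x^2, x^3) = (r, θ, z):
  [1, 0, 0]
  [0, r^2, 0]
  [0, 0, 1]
ds^2 = g_{ij} dx^i dx^j; only the non-zero components contribute.
ds^2 = dr^2 + r^2 dθ^2 + dz^2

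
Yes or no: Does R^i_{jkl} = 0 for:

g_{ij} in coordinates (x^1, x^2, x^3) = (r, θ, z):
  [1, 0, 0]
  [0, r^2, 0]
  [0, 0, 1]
Non-zero Christoffel symbols:
Γ^r_{θ θ} = -r
Γ^θ_{r θ} = 1/r
Ricci tensor: R_{rr} = 0, R_{rθ} = 0, R_{rz} = 0, R_{θθ} = 0, R_{θz} = 0, R_{zz} = 0
All R_{ij} vanish; in 3 dimensions the Riemann tensor is fully determined by the Ricci tensor, so R^i_{jkl} = 0: the metric is flat (curvilinear coordinates on flat space).
Yes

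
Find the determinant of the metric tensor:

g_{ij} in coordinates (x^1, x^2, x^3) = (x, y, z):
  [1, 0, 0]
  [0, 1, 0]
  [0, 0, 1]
Diagonal metric: det(g) = g_{11}·g_{22}·g_{33}
= (1)·(1)·(1)
det(g) = 1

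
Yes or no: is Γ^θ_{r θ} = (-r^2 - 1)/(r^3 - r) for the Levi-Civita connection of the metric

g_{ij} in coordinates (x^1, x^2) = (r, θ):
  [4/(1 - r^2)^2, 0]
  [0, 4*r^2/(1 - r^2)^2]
Γ^θ_{r θ} = (1/2) g^{θθ} (∂_r g_{θθ} + ∂_θ g_{θr} - ∂_θ g_{rθ}) = (1/2)((1 - r^2)^2/(4*r^2))((-8*(r^3 + r)/(r^2 - 1)^3) + (0) - (0)) = (-r^2 - 1)/(r^3 - r)
This equals the proposed value (-r^2 - 1)/(r^3 - r).
Yes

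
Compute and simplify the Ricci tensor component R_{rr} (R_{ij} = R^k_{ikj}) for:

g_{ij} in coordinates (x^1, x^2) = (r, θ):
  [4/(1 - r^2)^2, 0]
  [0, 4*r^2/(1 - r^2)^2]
Non-zero Christoffel symbols (Γ^k_{ij} = Γ^k_{ji}):
Γ^r_{r r} = 2*r/(1 - r^2)
Γ^r_{θ θ} = (r^3 + r)/(r^2 - 1)
Γ^θ_{r θ} = (-r^2 - 1)/(r^3 - r)
R^r_{r r r} = 0 (a repeated index in an antisymmetric pair)
R^θ_{r θ r} = ∂_θ Γ^θ_{r r} - ∂_r Γ^θ_{r θ} + Γ^θ_{θ m} Γ^m_{r r} - Γ^θ_{r m} Γ^m_{r θ}
  = (0) - ((r^4 + 4*r^2 - 1)/(r^3 - r)^2) + (2*(r^2 + 1)/(r^2 - 1)^2) - ((r^2 + 1)^2/(r^3 - r)^2) = -4/(r^2 - 1)^2
R_{rr} = R^r_{r r r} + R^θ_{r θ r} = (0) + (-4/(r^2 - 1)^2) = -4/(r^2 - 1)^2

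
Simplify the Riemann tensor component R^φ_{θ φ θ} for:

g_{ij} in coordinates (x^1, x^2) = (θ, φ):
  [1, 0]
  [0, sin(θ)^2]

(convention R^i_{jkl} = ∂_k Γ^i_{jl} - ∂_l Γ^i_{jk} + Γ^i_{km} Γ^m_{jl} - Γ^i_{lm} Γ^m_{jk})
Non-zero Christoffel symbols (Γ^k_{ij} = Γ^k_{ji}):
Γ^θ_{φ φ} = -sin(2*θ)/2
Γ^φ_{θ φ} = 1/tan(θ)
R^φ_{θ φ θ} = ∂_φ Γ^φ_{θ θ} - ∂_θ Γ^φ_{θ φ} + Γ^φ_{φ m} Γ^m_{θ θ} - Γ^φ_{θ m} Γ^m_{θ φ}
  = (0) - (-1/sin(θ)^2) + (0) - (1/tan(θ)^2) = 1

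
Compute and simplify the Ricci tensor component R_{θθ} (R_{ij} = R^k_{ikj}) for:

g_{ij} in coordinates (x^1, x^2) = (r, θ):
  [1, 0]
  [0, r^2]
Non-zero Christoffel symbols (Γ^k_{ij} = Γ^k_{ji}):
Γ^r_{θ θ} = -r
Γ^θ_{r θ} = 1/r
R^r_{θ r θ} = ∂_r Γ^r_{θ θ} - ∂_θ Γ^r_{θ r} + Γ^r_{r m} Γ^m_{θ θ} - Γ^r_{θ m} Γ^m_{θ r}
  = (-1) - (0) + (0) - (-1) = 0
R^θ_{θ θ θ} = 0 (a repeated index in an antisymmetric pair)
R_{θθ} = R^r_{θ r θ} + R^θ_{θ θ θ} = (0) + (0) = 0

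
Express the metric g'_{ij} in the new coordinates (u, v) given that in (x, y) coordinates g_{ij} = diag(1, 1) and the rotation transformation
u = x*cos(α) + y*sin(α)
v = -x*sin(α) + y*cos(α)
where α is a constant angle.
Invert the transformation: x = u*cos(α) - v*sin(α), y = u*sin(α) + v*cos(α)
g'_{ij} = (∂x^k/∂x'^i)(∂x^l/∂x'^j) g_{kl}; with g_{kl} = δ_{kl} this is Σ_k (∂x^k/∂x'^i)(∂x^k/∂x'^j).
Jacobian: ∂x/∂u = cos(α), ∂x/∂v = -sin(α), ∂y/∂u = sin(α), ∂y/∂v = cos(α)
g'_{uu} = (cos(α))(cos(α)) + (sin(α))(sin(α)) = 1
g'_{uv} = (cos(α))(-sin(α)) + (sin(α))(cos(α)) = 0
g'_{vv} = (-sin(α))(-sin(α)) + (cos(α))(cos(α)) = 1
g'_{ij} = diag(1, 1)
The Euclidean metric is invariant under rotations.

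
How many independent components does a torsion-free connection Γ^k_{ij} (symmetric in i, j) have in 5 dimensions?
Γ^k_{ij} has n choices for the upper index and n(n+1)/2 independent symmetric lower index pairs.
Total = 5 × 5×6/2 = 5 × 15 = 75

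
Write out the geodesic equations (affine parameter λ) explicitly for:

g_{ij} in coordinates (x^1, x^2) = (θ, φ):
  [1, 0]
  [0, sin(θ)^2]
Geodesic equation: d^2x^k/dλ^2 + Γ^k_{ij} (dx^i/dλ)(dx^j/dλ) = 0.
Non-zero Christoffel symbols:
Γ^θ_{φ φ} = -sin(2*θ)/2
Γ^φ_{θ φ} = 1/tan(θ)
Substituting (the symmetric pair Γ^k_{ij}, Γ^k_{ji} combines into a factor 2):
d^2θ/dλ^2 - (sin(2*θ)/2) (dφ/dλ)^2 = 0
d^2φ/dλ^2 + (2/tan(θ)) (dθ/dλ)(dφ/dλ) = 0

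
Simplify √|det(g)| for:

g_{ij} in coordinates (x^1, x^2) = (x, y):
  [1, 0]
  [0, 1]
det(g) = 1
√|det(g)| = 1
Volume element: dV = 1 dx dy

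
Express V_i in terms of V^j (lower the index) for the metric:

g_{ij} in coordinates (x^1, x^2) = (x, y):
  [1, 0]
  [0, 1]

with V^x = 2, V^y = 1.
V_i = g_{ij} V^j:
V_x = (1)(2) + (0)(1) = 2
V_y = (0)(2) + (1)(1) = 1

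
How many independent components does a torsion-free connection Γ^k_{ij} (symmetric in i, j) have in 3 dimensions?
Γ^k_{ij} has n choices for the upper index and n(n+1)/2 independent symmetric lower index pairs.
Total = 3 × 3×4/2 = 3 × 6 = 18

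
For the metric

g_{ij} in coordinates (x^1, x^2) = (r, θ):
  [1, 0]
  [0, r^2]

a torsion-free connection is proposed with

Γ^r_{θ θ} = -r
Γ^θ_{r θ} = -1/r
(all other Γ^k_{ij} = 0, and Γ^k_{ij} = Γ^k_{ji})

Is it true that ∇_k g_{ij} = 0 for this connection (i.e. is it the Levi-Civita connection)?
Using ∇_k g_{ij} = ∂_k g_{ij} - Γ^m_{ki} g_{mj} - Γ^m_{kj} g_{im}:
∇_r g_{θθ} = (2*r) - (-r) - (-r) = 4*r ≠ 0
So the connection is not metric compatible (it is not the Levi-Civita connection).
No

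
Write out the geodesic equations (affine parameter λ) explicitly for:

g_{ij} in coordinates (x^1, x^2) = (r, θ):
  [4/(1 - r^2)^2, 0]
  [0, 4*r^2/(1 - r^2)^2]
Geodesic equation: d^2x^k/dλ^2 + Γ^k_{ij} (dx^i/dλ)(dx^j/dλ) = 0.
Non-zero Christoffel symbols:
Γ^r_{r r} = 2*r/(1 - r^2)
Γ^r_{θ θ} = (r^3 + r)/(r^2 - 1)
Γ^θ_{r θ} = (-r^2 - 1)/(r^3 - r)
Substituting (the symmetric pair Γ^k_{ij}, Γ^k_{ji} combines into a factor 2):
d^2r/dλ^2 + (2*r/(1 - r^2)) (dr/dλ)^2 + ((r^3 + r)/(r^2 - 1)) (dθ/dλ)^2 = 0
d^2θ/dλ^2 + ((-2*r^2 - 2)/(r^3 - r)) (dr/dλ)(dθ/dλ) = 0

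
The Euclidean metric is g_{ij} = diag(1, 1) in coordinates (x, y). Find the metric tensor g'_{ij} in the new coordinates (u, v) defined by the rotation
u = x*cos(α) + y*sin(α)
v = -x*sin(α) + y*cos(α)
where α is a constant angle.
Invert the transformation: x = u*cos(α) - v*sin(α), y = u*sin(α) + v*cos(α)
g'_{ij} = (∂x^k/∂x'^i)(∂x^l/∂x'^j) g_{kl}; with g_{kl} = δ_{kl} this is Σ_k (∂x^k/∂x'^i)(∂x^k/∂x'^j).
Jacobian: ∂x/∂u = cos(α), ∂x/∂v = -sin(α), ∂y/∂u = sin(α), ∂y/∂v = cos(α)
g'_{uu} = (cos(α))(cos(α)) + (sin(α))(sin(α)) = 1
g'_{uv} = (cos(α))(-sin(α)) + (sin(α))(cos(α)) = 0
g'_{vv} = (-sin(α))(-sin(α)) + (cos(α))(cos(α)) = 1
g'_{ij} = diag(1, 1)
The Euclidean metric is invariant under rotations.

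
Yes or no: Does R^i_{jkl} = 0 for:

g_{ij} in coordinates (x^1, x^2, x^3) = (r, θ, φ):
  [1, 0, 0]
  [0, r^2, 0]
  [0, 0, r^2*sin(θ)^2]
Non-zero Christoffel symbols:
Γ^r_{θ θ} = -r
Γ^r_{φ φ} = -r*sin(θ)^2
Γ^θ_{r θ} = 1/r
Γ^θ_{φ φ} = -sin(2*θ)/2
Γ^φ_{r φ} = 1/r
Γ^φ_{θ φ} = 1/tan(θ)
Ricci tensor: R_{rr} = 0, R_{rθ} = 0, R_{rφ} = 0, R_{θθ} = 0, R_{θφ} = 0, R_{φφ} = 0
All R_{ij} vanish; in 3 dimensions the Riemann tensor is fully determined by the Ricci tensor, so R^i_{jkl} = 0: the metric is flat (curvilinear coordinates on flat space).
Yes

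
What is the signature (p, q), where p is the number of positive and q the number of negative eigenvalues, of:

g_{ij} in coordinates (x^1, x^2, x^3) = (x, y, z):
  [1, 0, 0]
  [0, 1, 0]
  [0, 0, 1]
The metric is diagonal, so its eigenvalues are the diagonal entries: 1, 1, 1 (at a generic point, where coordinate-dependent entries are positive).
3 positive, 0 negative.
(3, 0) - Riemannian (positive definite)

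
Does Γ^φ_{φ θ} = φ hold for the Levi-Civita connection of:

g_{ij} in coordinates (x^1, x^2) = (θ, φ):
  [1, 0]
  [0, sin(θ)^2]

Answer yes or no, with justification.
Γ^φ_{φ θ} = (1/2) g^{φφ} (∂_φ g_{φθ} + ∂_θ g_{φφ} - ∂_φ g_{φθ}) = (1/2)(1/sin(θ)^2)((0) + (sin(2*θ)) - (0)) = 1/tan(θ)
This differs from the proposed value φ.
No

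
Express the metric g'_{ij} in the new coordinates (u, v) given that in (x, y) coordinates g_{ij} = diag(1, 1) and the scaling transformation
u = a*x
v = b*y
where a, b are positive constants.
Invert the transformation: x = u/a, y = v/b
g'_{ij} = (∂x^k/∂x'^i)(∂x^l/∂x'^j) g_{kl}; with g_{kl} = δ_{kl} this is Σ_k (∂x^k/∂x'^i)(∂x^k/∂x'^j).
Jacobian: ∂x/∂u = 1/a, ∂x/∂v = 0, ∂y/∂u = 0, ∂y/∂v = 1/b
g'_{uu} = (1/a)(1/a) + (0)(0) = 1/a^2
g'_{uv} = (1/a)(0) + (0)(1/b) = 0
g'_{vv} = (0)(0) + (1/b)(1/b) = 1/b^2
g'_{ij} = diag(1/a^2, 1/b^2)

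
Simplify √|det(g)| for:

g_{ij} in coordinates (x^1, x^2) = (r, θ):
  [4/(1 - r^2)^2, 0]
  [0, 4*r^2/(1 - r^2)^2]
det(g) = 16*r^2/(1 - r^2)^4
√|det(g)| = 4*r/(r^2 - 1)^2
Volume element: dV = 4*r/(r^2 - 1)^2 dr dθ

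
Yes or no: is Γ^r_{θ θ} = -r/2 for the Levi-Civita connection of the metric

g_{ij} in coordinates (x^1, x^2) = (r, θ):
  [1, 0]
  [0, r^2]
Γ^r_{θ θ} = (1/2) g^{rr} (∂_θ g_{rθ} + ∂_θ g_{rθ} - ∂_r g_{θθ}) = (1/2)(1)((0) + (0) - (2*r)) = -r
This differs from the proposed value -r/2.
No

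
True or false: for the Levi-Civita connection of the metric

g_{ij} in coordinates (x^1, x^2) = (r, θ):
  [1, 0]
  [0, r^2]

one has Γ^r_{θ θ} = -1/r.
Γ^r_{θ θ} = (1/2) g^{rr} (∂_θ g_{rθ} + ∂_θ g_{rθ} - ∂_r g_{θθ}) = (1/2)(1)((0) + (0) - (2*r)) = -r
This differs from the proposed value -1/r.
False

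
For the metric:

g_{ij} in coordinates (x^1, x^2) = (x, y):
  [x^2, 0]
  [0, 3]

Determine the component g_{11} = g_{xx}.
With x^1 = x, x^2 = y, g_{11} = g_{xx} is the row-1, column-1 entry of the matrix.
g_{11} = x^2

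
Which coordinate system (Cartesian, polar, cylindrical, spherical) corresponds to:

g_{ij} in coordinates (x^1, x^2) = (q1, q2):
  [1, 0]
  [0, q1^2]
The line element ds^2 = dq1^2 + q1^2 dq2^2 is dr^2 + r^2 dθ^2 with q1 = r, q2 = θ.
polar coordinates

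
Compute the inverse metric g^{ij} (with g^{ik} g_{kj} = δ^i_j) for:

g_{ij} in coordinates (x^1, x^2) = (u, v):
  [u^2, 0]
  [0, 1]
The metric is diagonal, so g^{ij} is diagonal with entries 1/g_{ii}: diag(1/(u^2), 1).
g^{ij}:
  [1/u^2, 0]
  [0, 1]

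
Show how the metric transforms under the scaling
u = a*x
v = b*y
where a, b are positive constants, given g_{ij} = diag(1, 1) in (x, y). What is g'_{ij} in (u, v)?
Invert the transformation: x = u/a, y = v/b
g'_{ij} = (∂x^k/∂x'^i)(∂x^l/∂x'^j) g_{kl}; with g_{kl} = δ_{kl} this is Σ_k (∂x^k/∂x'^i)(∂x^k/∂x'^j).
Jacobian: ∂x/∂u = 1/a, ∂x/∂v = 0, ∂y/∂u = 0, ∂y/∂v = 1/b
g'_{uu} = (1/a)(1/a) + (0)(0) = 1/a^2
g'_{uv} = (1/a)(0) + (0)(1/b) = 0
g'_{vv} = (0)(0) + (1/b)(1/b) = 1/b^2
g'_{ij} = diag(1/a^2, 1/b^2)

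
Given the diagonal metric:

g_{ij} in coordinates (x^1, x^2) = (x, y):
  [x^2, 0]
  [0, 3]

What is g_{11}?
With x^1 = x, x^2 = y, g_{11} = g_{xx} is the row-1, column-1 entry of the matrix.
g_{11} = x^2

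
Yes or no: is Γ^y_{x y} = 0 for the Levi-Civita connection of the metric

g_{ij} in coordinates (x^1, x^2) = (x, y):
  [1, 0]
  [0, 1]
Γ^y_{x y} = (1/2) g^{yy} (∂_x g_{yy} + ∂_y g_{yx} - ∂_y g_{xy}) = (1/2)(1)((0) + (0) - (0)) = 0
This equals the proposed value 0.
Yes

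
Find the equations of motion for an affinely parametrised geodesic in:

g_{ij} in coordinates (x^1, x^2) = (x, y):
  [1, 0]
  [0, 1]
Geodesic equation: d^2x^k/dλ^2 + Γ^k_{ij} (dx^i/dλ)(dx^j/dλ) = 0.
All Christoffel symbols vanish, so the geodesics are straight lines:
d^2x/dλ^2 = 0
d^2y/dλ^2 = 0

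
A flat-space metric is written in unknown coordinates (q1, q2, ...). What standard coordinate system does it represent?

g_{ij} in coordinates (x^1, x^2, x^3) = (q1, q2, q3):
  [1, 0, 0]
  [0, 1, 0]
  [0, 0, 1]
All components are constant and the metric is the identity, i.e. orthonormal rectilinear coordinates.
Cartesian (3D) coordinates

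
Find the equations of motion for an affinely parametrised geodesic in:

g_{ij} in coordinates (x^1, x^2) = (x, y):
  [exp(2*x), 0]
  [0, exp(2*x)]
Geodesic equation: d^2x^k/dλ^2 + Γ^k_{ij} (dx^i/dλ)(dx^j/dλ) = 0.
Non-zero Christoffel symbols:
Γ^x_{x x} = 1
Γ^x_{y y} = -1
Γ^y_{x y} = 1
Substituting (the symmetric pair Γ^k_{ij}, Γ^k_{ji} combines into a factor 2):
d^2x/dλ^2 + (dx/dλ)^2 - (dy/dλ)^2 = 0
d^2y/dλ^2 + 2 (dx/dλ)(dy/dλ) = 0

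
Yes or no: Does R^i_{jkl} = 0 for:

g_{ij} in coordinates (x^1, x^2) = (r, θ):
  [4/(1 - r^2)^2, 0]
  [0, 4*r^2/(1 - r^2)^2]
Non-zero Christoffel symbols:
Γ^r_{r r} = 2*r/(1 - r^2)
Γ^r_{θ θ} = (r^3 + r)/(r^2 - 1)
Γ^θ_{r θ} = (-r^2 - 1)/(r^3 - r)
Ricci tensor: R_{rr} = -4/(r^2 - 1)^2, R_{rθ} = 0, R_{θθ} = -4*r^2/(r^2 - 1)^2
The Ricci tensor is non-zero, so the Riemann tensor is non-zero: not flat.
No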